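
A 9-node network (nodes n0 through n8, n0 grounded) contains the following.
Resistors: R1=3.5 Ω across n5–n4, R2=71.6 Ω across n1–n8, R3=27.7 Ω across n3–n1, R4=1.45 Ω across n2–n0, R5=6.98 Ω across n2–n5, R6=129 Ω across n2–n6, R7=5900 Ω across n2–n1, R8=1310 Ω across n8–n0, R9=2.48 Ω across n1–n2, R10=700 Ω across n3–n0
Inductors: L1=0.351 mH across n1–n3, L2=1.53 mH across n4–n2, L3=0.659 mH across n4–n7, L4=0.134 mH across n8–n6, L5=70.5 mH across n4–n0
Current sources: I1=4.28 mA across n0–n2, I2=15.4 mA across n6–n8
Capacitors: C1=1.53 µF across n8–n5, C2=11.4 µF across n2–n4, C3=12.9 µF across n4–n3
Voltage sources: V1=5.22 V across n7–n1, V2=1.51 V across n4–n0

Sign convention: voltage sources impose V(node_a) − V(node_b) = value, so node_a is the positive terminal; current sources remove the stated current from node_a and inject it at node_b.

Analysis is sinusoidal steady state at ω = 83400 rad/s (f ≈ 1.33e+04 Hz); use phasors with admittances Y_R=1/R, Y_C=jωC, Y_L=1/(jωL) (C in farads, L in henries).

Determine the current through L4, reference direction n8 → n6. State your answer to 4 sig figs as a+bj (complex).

0.01818-0.004267j A

Apply KCL at each of the 8 non-ground nodes and solve the resulting linear system.
Node n1: branches {L1, R2, R3, R7, R9, V1} → V_1 = 0.9532+0.7504j
Node n2: branches {I1, R4, L2, R5, R6, C2, R7, R9} → V_2 = 0.9818+0.6729j
Node n3: branches {L1, R3, R10, C3} → V_3 = 1.554-0.001642j
Node n4: branches {R1, L2, C2, L3, L5, C3, V2} → V_4 = 1.510+0.000j
Node n5: branches {R1, R5, C1} → V_5 = 1.310+0.2479j
Node n6: branches {R6, L4, I2} → V_6 = 1.341+0.1225j
Node n7: branches {L3, V1} → V_7 = 6.173+0.7504j
Node n8: branches {R2, C1, R8, L4, I2} → V_8 = 1.388+0.3257j
Source currents: i(V1)=-0.01365+0.08485j, i(V2)=-0.6761-0.4641j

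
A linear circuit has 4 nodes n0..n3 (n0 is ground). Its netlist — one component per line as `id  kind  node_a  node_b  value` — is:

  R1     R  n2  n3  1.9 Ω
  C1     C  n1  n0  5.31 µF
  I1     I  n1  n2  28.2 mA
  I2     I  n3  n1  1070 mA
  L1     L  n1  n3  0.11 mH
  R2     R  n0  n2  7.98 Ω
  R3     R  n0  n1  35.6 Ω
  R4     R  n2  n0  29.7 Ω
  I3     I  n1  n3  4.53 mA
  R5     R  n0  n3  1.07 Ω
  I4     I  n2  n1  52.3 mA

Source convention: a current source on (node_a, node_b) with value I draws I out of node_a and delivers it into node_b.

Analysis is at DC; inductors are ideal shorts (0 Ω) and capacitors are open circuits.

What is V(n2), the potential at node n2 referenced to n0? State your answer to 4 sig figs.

Apply KCL at each of the 3 non-ground nodes and solve the resulting linear system.
Node n1: branches {C1, I1, I2, L1, R3, I3, I4} → V_1 = 0.005154
Node n2: branches {R1, I1, R2, R4, I4} → V_2 = -0.03121
Node n3: branches {R1, I2, L1, I3, R5} → V_3 = 0.005154
Source currents: i(L1)=1.089

-0.03121 V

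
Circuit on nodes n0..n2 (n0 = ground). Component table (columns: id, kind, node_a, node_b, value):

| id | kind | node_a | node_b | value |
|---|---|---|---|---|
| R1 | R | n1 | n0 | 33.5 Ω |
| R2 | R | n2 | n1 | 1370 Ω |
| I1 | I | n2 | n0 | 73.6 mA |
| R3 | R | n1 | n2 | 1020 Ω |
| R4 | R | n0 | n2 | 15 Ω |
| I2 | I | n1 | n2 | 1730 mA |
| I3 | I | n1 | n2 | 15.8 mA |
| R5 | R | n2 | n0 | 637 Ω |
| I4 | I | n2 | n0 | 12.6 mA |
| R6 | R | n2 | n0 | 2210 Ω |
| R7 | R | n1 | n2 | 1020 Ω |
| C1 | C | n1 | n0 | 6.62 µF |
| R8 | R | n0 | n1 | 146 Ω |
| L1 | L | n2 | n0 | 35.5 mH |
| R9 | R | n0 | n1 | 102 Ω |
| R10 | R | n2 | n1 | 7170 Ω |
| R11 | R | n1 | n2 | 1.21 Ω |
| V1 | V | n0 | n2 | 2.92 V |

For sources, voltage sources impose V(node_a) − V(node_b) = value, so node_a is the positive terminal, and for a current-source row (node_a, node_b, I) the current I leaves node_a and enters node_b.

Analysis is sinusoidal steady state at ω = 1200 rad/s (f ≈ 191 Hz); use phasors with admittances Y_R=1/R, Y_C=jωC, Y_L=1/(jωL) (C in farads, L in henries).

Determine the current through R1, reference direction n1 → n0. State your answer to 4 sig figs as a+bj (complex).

-0.1420+0.001288j A

Apply KCL at each of the 2 non-ground nodes and solve the resulting linear system.
Node n1: branches {R1, R2, R3, I2, I3, R7, C1, R8, R9, R10, R11} → V_1 = -4.758+0.04316j
Node n2: branches {R2, I1, R3, R4, I2, I3, R5, I4, R6, R7, L1, R10, R11, V1} → V_2 = -2.920+0.000j
Source currents: i(V1)=-0.3360+0.03275j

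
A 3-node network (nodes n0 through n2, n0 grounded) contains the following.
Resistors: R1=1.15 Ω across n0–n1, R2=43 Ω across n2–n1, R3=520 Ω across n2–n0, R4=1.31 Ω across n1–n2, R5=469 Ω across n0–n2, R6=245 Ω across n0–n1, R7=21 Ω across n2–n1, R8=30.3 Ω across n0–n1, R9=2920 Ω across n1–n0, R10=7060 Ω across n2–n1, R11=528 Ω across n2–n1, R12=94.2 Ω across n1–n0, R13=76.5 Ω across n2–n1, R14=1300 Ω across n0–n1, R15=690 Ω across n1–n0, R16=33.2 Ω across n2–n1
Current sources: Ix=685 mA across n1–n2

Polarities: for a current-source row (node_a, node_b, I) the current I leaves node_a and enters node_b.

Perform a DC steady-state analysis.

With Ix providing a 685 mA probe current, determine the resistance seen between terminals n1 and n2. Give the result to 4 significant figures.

R_eq = 1.132 Ω

MNA unknowns: 2 node voltages V₁..V_2
R1: Y=0.8696 on G[0,1]
R2: Y=0.02326 on G[2,1]
R3: Y=0.001923 on G[2,0]
R4: Y=0.7634 on G[1,2]
R5: Y=0.002132 on G[0,2]
R6: Y=0.004082 on G[0,1]
R7: Y=0.04762 on G[2,1]
R8: Y=0.03300 on G[0,1]
R9: Y=0.0003425 on G[1,0]
R10: Y=0.0001416 on G[2,1]
R11: Y=0.001894 on G[2,1]
R12: Y=0.01062 on G[1,0]
R13: Y=0.01307 on G[2,1]
R14: Y=0.0007692 on G[0,1]
R15: Y=0.001449 on G[1,0]
R16: Y=0.03012 on G[2,1]
Ix: z[1]−=0.685, z[2]+=0.685
solve → V1=-0.003403, V2=0.7719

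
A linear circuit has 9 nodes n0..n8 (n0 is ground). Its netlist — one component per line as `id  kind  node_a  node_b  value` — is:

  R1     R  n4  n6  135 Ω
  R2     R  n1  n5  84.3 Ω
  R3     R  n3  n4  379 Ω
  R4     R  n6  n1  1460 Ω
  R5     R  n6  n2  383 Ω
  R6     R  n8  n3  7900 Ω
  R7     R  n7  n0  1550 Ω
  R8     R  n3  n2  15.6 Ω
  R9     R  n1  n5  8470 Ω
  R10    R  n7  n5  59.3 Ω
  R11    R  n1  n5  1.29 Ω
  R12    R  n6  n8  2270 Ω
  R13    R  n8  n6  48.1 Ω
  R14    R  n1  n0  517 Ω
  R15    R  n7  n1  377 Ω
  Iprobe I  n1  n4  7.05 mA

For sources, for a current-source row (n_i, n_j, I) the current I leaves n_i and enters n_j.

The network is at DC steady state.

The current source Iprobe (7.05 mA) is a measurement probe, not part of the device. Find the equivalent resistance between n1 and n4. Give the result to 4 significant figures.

Apply KCL at each of the 8 non-ground nodes and solve the resulting linear system.
Node n1: branches {R2, R4, R9, R11, R14, R15, Iprobe} → V_1 = 0.000
Node n2: branches {R5, R8} → V_2 = 10.68
Node n3: branches {R3, R6, R8} → V_3 = 10.70
Node n4: branches {R1, R3, Iprobe} → V_4 = 11.10
Node n5: branches {R2, R9, R10, R11} → V_5 = 0.000
Node n6: branches {R1, R4, R5, R12, R13} → V_6 = 10.29
Node n7: branches {R7, R10, R15} → V_7 = 0.000
Node n8: branches {R6, R12, R13} → V_8 = 10.30

R_eq = 1575. Ω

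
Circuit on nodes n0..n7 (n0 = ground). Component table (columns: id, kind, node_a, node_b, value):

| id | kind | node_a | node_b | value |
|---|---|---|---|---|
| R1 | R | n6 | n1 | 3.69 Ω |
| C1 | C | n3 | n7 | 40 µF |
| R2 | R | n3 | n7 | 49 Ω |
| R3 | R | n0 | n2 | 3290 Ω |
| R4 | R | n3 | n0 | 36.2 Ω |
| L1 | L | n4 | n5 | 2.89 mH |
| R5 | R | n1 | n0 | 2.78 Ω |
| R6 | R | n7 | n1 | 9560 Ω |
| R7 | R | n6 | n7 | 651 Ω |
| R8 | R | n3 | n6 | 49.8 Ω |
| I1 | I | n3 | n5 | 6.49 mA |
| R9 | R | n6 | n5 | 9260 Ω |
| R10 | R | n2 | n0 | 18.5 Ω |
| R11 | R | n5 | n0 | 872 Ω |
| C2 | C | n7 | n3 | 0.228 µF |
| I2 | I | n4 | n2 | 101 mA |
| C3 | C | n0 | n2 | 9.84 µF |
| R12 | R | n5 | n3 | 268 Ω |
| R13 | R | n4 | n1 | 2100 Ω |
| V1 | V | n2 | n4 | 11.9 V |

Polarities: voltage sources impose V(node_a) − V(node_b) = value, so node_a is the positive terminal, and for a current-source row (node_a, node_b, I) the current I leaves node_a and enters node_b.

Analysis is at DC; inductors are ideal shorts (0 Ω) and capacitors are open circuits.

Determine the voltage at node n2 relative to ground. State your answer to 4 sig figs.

Element admittances at DC:
  Y(R1) = 0.2710 S between n6,n1
  Y(C1) = 0.000 S between n3,n7
  Y(R2) = 0.02041 S between n3,n7
  Y(R3) = 0.0003040 S between n0,n2
  Y(R4) = 0.02762 S between n3,n0
  L1: short n4↔n5 (DC inductor)
  Y(R5) = 0.3597 S between n1,n0
  Y(R6) = 0.0001046 S between n7,n1
  Y(R7) = 0.001536 S between n6,n7
  Y(R8) = 0.02008 S between n3,n6
  I1: injects 0.00649 A into n5 (from n3)
  Y(R9) = 0.0001080 S between n6,n5
  Y(R10) = 0.05405 S between n2,n0
  Y(R11) = 0.001147 S between n5,n0
  Y(C2) = 0.000 S between n7,n3
  I2: injects 0.101 A into n2 (from n4)
  Y(C3) = 0.000 S between n0,n2
  Y(R12) = 0.003731 S between n5,n3
  Y(R13) = 0.0004762 S between n4,n1
  V1: constraint V(n2)−V(n4) = 11.9
Assemble and solve the 9×9 MNA system:
  V(n1)=-0.06552  V(n2)=1.136  V(n3)=-0.9353  V(n4)=-10.76  V(n5)=-10.76  V(n6)=-0.1334  V(n7)=-0.8753
  i(L1)=-0.05666  i(V1)=0.03925

1.136 V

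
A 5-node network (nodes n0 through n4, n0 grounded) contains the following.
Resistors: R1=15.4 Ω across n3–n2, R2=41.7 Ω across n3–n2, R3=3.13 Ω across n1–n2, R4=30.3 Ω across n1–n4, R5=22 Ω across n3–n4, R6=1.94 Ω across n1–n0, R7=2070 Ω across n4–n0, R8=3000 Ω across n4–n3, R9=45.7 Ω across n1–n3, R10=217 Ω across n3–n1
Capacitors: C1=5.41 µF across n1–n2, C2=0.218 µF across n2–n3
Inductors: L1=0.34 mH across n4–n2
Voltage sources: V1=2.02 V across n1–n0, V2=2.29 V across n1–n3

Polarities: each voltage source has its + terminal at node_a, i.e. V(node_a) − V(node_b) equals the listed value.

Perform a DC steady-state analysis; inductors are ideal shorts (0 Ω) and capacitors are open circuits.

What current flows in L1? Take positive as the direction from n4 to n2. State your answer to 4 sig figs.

Apply KCL at each of the 4 non-ground nodes and solve the resulting linear system.
Node n1: branches {R3, R4, C1, R6, R9, R10, V1, V2} → V_1 = 2.020
Node n2: branches {R1, R2, R3, C1, C2, L1} → V_2 = 1.385
Node n3: branches {R1, R2, R5, R8, R9, R10, C2, V2} → V_3 = -0.2700
Node n4: branches {R4, R5, R7, R8, L1} → V_4 = 1.385
Source currents: i(L1)=-0.05553, i(V1)=-1.042, i(V2)=-0.2837

-0.05553 A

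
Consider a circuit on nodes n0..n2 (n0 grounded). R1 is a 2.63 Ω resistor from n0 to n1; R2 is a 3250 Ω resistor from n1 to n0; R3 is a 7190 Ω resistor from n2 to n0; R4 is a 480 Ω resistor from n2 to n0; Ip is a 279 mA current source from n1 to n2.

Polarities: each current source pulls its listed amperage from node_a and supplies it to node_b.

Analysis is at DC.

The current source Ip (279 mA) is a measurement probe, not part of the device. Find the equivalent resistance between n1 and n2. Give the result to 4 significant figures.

R_eq = 452.6 Ω

Element admittances at DC:
  Y(R1) = 0.3802 S between n0,n1
  Y(R2) = 0.0003077 S between n1,n0
  Y(R3) = 0.0001391 S between n2,n0
  Y(R4) = 0.002083 S between n2,n0
  Ip: injects 0.279 A into n2 (from n1)
Assemble and solve the 2×2 MNA system:
  V(n1)=-0.7332  V(n2)=125.5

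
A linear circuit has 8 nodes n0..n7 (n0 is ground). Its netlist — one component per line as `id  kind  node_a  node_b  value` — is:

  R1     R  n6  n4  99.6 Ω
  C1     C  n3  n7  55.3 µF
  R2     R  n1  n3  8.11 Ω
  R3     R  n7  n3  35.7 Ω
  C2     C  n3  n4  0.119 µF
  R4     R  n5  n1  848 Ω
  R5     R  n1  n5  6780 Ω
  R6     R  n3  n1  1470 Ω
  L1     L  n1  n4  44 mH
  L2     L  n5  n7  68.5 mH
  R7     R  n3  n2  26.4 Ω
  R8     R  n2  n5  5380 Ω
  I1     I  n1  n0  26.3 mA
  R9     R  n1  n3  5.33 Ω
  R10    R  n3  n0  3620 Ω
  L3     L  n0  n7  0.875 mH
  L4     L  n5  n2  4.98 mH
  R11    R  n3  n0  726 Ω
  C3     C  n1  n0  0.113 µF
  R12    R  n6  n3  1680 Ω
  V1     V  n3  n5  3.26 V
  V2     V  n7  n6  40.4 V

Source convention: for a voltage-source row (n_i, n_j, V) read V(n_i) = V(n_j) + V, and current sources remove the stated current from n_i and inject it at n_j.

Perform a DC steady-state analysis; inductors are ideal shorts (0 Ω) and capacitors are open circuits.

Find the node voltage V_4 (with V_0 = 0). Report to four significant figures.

1.808 V

Element admittances at DC:
  Y(R1) = 0.01004 S between n6,n4
  Y(C1) = 0.000 S between n3,n7
  Y(R2) = 0.1233 S between n1,n3
  Y(R3) = 0.02801 S between n7,n3
  Y(C2) = 0.000 S between n3,n4
  Y(R4) = 0.001179 S between n5,n1
  Y(R5) = 0.0001475 S between n1,n5
  Y(R6) = 0.0006803 S between n3,n1
  L1: short n1↔n4 (DC inductor)
  L2: short n5↔n7 (DC inductor)
  Y(R7) = 0.03788 S between n3,n2
  Y(R8) = 0.0001859 S between n2,n5
  I1: injects 0.0263 A into n0 (from n1)
  Y(R9) = 0.1876 S between n1,n3
  Y(R10) = 0.0002762 S between n3,n0
  L3: short n0↔n7 (DC inductor)
  L4: short n5↔n2 (DC inductor)
  Y(R11) = 0.001377 S between n3,n0
  Y(C3) = 0.000 S between n1,n0
  Y(R12) = 0.0005952 S between n6,n3
  V1: constraint V(n3)−V(n5) = 3.26
  V2: constraint V(n7)−V(n6) = 40.4
Assemble and solve the 13×13 MNA system:
  V(n1)=1.808  V(n2)=0.000  V(n3)=3.260  V(n4)=1.808  V(n5)=0.000  V(n6)=-40.40  V(n7)=0.000
  i(L1)=0.4238  i(L2)=-0.5728  i(L3)=0.03169  i(L4)=-0.1235  i(V1)=-0.6987  i(V2)=-0.4498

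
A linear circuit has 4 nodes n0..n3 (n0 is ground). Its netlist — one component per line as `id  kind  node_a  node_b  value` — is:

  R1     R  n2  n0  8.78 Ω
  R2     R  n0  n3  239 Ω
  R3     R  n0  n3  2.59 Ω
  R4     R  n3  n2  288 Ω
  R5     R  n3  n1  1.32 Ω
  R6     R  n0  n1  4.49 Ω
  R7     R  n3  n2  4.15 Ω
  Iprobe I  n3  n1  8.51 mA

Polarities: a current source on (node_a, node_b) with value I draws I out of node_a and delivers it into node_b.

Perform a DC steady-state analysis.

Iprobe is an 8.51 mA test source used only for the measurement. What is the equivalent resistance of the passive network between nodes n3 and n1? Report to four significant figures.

Apply KCL at each of the 3 non-ground nodes and solve the resulting linear system.
Node n1: branches {R5, R6, Iprobe} → V_1 = 0.006347
Node n2: branches {R1, R4, R7} → V_2 = -0.002060
Node n3: branches {R2, R3, R4, R5, R7, Iprobe} → V_3 = -0.003021

R_eq = 1.101 Ω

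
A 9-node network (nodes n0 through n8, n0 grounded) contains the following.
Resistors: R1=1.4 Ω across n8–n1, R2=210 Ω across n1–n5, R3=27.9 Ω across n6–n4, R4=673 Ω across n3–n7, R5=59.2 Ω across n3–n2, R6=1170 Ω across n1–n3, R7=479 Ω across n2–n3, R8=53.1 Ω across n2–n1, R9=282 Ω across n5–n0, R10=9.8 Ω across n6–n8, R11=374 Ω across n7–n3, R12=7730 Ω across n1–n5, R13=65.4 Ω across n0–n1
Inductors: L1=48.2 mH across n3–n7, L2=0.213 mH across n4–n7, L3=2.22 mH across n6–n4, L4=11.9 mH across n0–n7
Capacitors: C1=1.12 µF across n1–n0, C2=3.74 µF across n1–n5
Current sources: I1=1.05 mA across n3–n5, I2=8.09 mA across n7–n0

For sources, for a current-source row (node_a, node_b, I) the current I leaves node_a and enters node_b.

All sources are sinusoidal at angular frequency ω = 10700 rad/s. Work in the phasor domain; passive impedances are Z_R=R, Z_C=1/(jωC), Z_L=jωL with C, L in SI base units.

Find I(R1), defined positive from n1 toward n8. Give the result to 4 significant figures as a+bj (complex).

Apply KCL at each of the 8 non-ground nodes and solve the resulting linear system.
Node n1: branches {R1, R2, C1, R6, R8, C2, R12, R13} → V_1 = -0.3473+0.04162j
Node n2: branches {R5, R7, R8} → V_2 = -0.4077+0.01496j
Node n3: branches {L1, R4, R5, R6, R7, I1, R11} → V_3 = -0.4677-0.01150j
Node n4: branches {R3, L2, L3} → V_4 = -0.4620-0.1217j
Node n5: branches {R2, I1, R9, C2, R12} → V_5 = -0.3393-0.01371j
Node n6: branches {R3, R10, L3} → V_6 = -0.4237+0.007728j
Node n7: branches {L1, R4, L2, R11, L4, I2} → V_7 = -0.4551-0.1372j
Node n8: branches {R1, R10} → V_8 = -0.3568+0.03739j

0.006821+0.003026j A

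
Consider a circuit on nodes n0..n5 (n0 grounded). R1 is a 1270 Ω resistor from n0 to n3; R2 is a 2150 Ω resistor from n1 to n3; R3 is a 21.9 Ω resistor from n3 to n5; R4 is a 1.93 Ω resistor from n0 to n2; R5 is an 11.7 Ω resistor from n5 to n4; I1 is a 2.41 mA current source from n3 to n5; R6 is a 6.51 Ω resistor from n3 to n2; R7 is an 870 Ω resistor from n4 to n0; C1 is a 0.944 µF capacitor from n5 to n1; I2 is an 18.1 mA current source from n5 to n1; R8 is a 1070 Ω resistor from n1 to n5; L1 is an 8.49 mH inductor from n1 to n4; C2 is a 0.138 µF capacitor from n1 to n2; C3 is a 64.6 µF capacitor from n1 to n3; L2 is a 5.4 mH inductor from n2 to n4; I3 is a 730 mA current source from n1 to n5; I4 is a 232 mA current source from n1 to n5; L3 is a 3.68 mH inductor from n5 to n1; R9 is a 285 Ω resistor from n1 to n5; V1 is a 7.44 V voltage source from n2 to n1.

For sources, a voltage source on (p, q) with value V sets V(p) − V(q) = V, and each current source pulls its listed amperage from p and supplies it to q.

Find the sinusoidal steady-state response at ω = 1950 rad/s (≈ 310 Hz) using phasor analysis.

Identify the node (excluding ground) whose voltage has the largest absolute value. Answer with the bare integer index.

MNA unknowns: 5 node voltages V₁..V_5 plus 1 source current (V1)
R1: Y=0.0007874+0.000j on G[0,3]
R2: Y=0.0004651+0.000j on G[1,3]
R3: Y=0.04566+0.000j on G[3,5]
R4: Y=0.5181+0.000j on G[0,2]
R5: Y=0.08547+0.000j on G[5,4]
I1: z[3]−=0.00241, z[5]+=0.00241
R6: Y=0.1536+0.000j on G[3,2]
R7: Y=0.001149+0.000j on G[4,0]
C1: Y=0.000+0.001841j on G[5,1]
I2: z[5]−=0.0181, z[1]+=0.0181
R8: Y=0.0009346+0.000j on G[1,5]
L1: Y=0.000-0.06040j on G[1,4]
C2: Y=0.000+0.0002691j on G[1,2]
C3: Y=0.000+0.1260j on G[1,3]
L2: Y=0.000-0.09497j on G[2,4]
I3: z[1]−=0.73, z[5]+=0.73
I4: z[1]−=0.232, z[5]+=0.232
L3: Y=0.000-0.1394j on G[5,1]
R9: Y=0.003509+0.000j on G[1,5]
V1: row V2−V1=7.44, i_V1 at 2,1
solve → V1=-7.426+0.0001725j, V2=0.01400+0.0001725j, V3=-1.966-2.231j, V4=-4.966+1.451j, V5=-2.396+5.265j
aux → i_V1=-0.1736+0.1281j

1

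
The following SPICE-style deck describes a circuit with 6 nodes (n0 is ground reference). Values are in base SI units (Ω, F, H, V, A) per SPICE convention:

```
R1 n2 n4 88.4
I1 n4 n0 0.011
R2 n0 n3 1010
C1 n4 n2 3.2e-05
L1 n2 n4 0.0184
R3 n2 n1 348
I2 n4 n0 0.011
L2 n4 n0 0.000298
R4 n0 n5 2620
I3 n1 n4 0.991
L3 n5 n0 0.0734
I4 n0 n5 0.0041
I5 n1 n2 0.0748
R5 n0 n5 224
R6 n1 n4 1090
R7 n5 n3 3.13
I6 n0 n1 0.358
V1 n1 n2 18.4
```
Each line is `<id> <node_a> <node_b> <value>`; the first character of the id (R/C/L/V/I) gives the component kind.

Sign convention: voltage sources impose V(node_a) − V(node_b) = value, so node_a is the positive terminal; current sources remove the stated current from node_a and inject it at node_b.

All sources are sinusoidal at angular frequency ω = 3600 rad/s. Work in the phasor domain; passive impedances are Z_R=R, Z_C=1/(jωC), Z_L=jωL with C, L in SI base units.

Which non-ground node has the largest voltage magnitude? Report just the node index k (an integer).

1

MNA unknowns: 5 node voltages V₁..V_5 plus 1 source current (V1)
R1: Y=0.01131+0.000j on G[2,4]
I1: z[4]−=0.011, z[0]+=0.011
R2: Y=0.0009901+0.000j on G[0,3]
C1: Y=0.000+0.1152j on G[4,2]
L1: Y=0.000-0.01510j on G[2,4]
R3: Y=0.002874+0.000j on G[2,1]
I2: z[4]−=0.011, z[0]+=0.011
L2: Y=0.000-0.9321j on G[4,0]
R4: Y=0.0003817+0.000j on G[0,5]
I3: z[1]−=0.991, z[4]+=0.991
L3: Y=0.000-0.003784j on G[5,0]
I4: z[0]−=0.0041, z[5]+=0.0041
I5: z[1]−=0.0748, z[2]+=0.0748
R5: Y=0.004464+0.000j on G[0,5]
R6: Y=0.0009174+0.000j on G[1,4]
R7: Y=0.3195+0.000j on G[5,3]
I6: z[0]−=0.358, z[1]+=0.358
V1: row V1−V2=18.4, i_V1 at 1,2
solve → V1=17.62+6.757j, V2=-0.7815+6.757j, V3=0.4931+0.3199j, V4=0.000+0.3605j, V5=0.4947+0.3209j
aux → i_V1=-0.7768-0.005868j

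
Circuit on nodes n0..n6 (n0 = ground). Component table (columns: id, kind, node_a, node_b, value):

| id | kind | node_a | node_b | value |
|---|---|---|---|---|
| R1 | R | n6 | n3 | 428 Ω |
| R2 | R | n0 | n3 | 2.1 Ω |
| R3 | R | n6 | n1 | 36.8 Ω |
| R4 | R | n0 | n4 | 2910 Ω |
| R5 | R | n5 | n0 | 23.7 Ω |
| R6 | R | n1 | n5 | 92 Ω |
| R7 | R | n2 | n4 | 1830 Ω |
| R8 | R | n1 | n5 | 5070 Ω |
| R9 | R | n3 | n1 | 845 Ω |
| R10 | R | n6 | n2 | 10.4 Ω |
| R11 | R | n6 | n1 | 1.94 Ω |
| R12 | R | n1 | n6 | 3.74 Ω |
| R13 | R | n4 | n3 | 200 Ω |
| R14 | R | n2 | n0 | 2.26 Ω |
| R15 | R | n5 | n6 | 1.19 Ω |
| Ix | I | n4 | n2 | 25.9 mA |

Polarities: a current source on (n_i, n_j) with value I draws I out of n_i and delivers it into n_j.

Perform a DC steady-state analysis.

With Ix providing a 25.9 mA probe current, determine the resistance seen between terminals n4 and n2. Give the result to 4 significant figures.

Apply KCL at each of the 6 non-ground nodes and solve the resulting linear system.
Node n1: branches {R3, R6, R8, R9, R11, R12} → V_1 = 0.03268
Node n2: branches {R7, R10, R14, Ix} → V_2 = 0.04940
Node n3: branches {R1, R2, R9, R13} → V_3 = -0.04547
Node n4: branches {R4, R7, R13, Ix} → V_4 = -4.431
Node n5: branches {R5, R6, R8, R15} → V_5 = 0.03126
Node n6: branches {R1, R3, R10, R11, R12, R15} → V_6 = 0.03281

R_eq = 173.0 Ω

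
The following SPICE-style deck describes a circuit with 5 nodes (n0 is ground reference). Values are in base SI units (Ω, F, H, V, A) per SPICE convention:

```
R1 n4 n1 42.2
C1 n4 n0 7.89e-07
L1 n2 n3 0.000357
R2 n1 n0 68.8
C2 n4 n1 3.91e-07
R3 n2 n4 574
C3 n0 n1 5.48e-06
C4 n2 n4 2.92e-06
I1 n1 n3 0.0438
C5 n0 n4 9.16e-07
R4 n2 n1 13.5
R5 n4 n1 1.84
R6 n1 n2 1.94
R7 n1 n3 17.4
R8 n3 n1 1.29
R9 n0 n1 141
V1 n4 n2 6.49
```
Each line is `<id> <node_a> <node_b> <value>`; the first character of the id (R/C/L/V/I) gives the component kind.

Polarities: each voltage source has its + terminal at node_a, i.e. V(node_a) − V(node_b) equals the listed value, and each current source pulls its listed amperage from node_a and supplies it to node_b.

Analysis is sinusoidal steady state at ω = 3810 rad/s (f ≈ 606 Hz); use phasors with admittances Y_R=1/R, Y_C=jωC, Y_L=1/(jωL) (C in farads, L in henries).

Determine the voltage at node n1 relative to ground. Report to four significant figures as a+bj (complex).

-0.6953-0.3972j V

Apply KCL at each of the 4 non-ground nodes and solve the resulting linear system.
Node n1: branches {R1, R2, C2, C3, I1, R4, R5, R6, R7, R8, R9} → V_1 = -0.6953-0.3972j
Node n2: branches {L1, R3, C4, R4, R6, V1} → V_2 = -2.933-1.038j
Node n3: branches {L1, I1, R7, R8} → V_3 = -1.964+0.4583j
Node n4: branches {R1, C1, C2, R3, C4, C5, R5, V1} → V_4 = 3.557-1.038j
Source currents: i(V1)=-2.431+0.2620j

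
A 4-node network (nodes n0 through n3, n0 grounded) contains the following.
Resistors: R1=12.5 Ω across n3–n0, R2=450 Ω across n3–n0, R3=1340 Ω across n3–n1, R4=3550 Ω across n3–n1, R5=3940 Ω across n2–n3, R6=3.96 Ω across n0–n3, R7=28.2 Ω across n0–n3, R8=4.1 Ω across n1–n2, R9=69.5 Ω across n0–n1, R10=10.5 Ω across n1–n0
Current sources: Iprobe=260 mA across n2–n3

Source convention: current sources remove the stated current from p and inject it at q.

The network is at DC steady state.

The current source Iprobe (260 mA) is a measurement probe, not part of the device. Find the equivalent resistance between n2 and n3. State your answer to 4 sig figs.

R_eq = 15.72 Ω

Element admittances at DC:
  Y(R1) = 0.08000 S between n3,n0
  Y(R2) = 0.002222 S between n3,n0
  Y(R3) = 0.0007463 S between n3,n1
  Y(R4) = 0.0002817 S between n3,n1
  Y(R5) = 0.0002538 S between n2,n3
  Y(R6) = 0.2525 S between n0,n3
  Y(R7) = 0.03546 S between n0,n3
  Y(R8) = 0.2439 S between n1,n2
  Y(R9) = 0.01439 S between n0,n1
  Y(R10) = 0.09524 S between n1,n0
  Iprobe: injects 0.26 A into n3 (from n2)
Assemble and solve the 3×3 MNA system:
  V(n1)=-2.334  V(n2)=-3.396  V(n3)=0.6911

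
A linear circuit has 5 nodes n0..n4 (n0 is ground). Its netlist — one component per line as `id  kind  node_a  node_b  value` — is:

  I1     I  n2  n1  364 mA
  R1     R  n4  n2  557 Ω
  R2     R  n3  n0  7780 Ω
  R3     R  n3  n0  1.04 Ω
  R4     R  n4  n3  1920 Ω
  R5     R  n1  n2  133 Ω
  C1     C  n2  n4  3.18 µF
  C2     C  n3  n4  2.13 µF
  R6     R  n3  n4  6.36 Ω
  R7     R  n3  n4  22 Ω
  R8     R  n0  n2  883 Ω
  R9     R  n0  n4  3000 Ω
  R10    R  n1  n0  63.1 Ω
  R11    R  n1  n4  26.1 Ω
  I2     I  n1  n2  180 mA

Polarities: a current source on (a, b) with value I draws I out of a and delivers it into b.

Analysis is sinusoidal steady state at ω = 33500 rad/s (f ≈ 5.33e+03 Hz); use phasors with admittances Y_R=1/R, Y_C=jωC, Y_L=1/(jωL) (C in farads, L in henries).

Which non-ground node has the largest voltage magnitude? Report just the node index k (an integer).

Apply KCL at each of the 4 non-ground nodes and solve the resulting linear system.
Node n1: branches {I1, R5, R10, R11, I2} → V_1 = 2.785+0.2118j
Node n2: branches {I1, R1, R5, C1, R8, I2} → V_2 = -0.3795+1.537j
Node n3: branches {R2, R3, R4, C2, R6, R7} → V_3 = -0.04537-0.005315j
Node n4: branches {R1, R4, C1, C2, R6, R7, R9, R11} → V_4 = -0.2443+0.03941j

1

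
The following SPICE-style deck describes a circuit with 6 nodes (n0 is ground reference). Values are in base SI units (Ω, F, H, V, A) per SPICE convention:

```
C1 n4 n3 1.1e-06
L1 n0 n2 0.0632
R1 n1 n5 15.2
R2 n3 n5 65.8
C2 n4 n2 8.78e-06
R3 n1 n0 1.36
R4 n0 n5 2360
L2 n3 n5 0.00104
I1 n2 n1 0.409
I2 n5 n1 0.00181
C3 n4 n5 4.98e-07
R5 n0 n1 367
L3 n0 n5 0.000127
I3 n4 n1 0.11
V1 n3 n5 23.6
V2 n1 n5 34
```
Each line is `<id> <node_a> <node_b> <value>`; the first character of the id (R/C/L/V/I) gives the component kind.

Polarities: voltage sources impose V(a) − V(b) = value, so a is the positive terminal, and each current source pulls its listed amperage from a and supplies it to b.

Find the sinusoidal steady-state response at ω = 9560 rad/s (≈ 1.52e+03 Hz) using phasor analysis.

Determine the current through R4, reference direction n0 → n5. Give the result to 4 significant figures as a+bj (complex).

0.006427+0.007168j A

Element admittances at ω=9560 rad/s:
  Y(C1) = 0.000+0.01052j S between n4,n3
  Y(L1) = 0.000-0.001655j S between n0,n2
  Y(R1) = 0.06579+0.000j S between n1,n5
  Y(R2) = 0.01520+0.000j S between n3,n5
  Y(C2) = 0.000+0.08394j S between n4,n2
  Y(R3) = 0.7353+0.000j S between n1,n0
  Y(R4) = 0.0004237+0.000j S between n0,n5
  Y(L2) = 0.000-0.1006j S between n3,n5
  I1: injects 0.409 A into n1 (from n2)
  I2: injects 0.00181 A into n1 (from n5)
  Y(C3) = 0.000+0.004761j S between n4,n5
  Y(R5) = 0.002725+0.000j S between n0,n1
  Y(L3) = 0.000-0.8236j S between n0,n5
  I3: injects 0.11 A into n1 (from n4)
  V1: constraint V(n3)−V(n5) = 23.6
  V2: constraint V(n1)−V(n5) = 34
Assemble and solve the 7×7 MNA system:
  V(n1)=18.83-16.92j  V(n2)=1.235+25.15j  V(n3)=8.431-16.92j  V(n4)=1.210+19.78j  V(n5)=-15.17-16.92j
  i(V1)=-0.7446+2.298j  i(V2)=-15.61+12.48j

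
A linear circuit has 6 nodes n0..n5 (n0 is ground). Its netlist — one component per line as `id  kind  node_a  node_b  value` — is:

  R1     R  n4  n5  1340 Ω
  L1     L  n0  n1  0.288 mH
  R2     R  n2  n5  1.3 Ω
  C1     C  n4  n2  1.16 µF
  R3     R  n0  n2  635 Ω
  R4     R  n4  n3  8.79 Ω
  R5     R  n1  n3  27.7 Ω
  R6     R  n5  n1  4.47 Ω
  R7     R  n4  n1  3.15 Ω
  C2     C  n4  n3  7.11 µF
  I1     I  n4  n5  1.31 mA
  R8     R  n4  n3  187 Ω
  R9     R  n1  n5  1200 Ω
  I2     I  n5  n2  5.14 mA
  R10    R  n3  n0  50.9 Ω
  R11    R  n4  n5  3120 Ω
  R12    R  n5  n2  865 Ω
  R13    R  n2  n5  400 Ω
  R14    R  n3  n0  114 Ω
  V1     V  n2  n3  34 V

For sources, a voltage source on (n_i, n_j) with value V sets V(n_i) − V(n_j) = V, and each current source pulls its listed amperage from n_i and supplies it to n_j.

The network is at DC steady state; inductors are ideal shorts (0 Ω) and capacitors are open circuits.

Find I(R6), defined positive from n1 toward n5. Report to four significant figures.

MNA unknowns: 5 node voltages V₁..V_5 plus 2 source currents (L1, V1)
R1: Y=0.0007463 on G[4,5]
L1: row V0−V1=0, i_L1 at 0,1
R2: Y=0.7692 on G[2,5]
C1: Y=0.000 on G[4,2]
R3: Y=0.001575 on G[0,2]
R4: Y=0.1138 on G[4,3]
R5: Y=0.03610 on G[1,3]
R6: Y=0.2237 on G[5,1]
R7: Y=0.3175 on G[4,1]
C2: Y=0.000 on G[4,3]
I1: z[4]−=0.00131, z[5]+=0.00131
R8: Y=0.005348 on G[4,3]
R9: Y=0.0008333 on G[1,5]
I2: z[5]−=0.00514, z[2]+=0.00514
R10: Y=0.01965 on G[3,0]
R11: Y=0.0003205 on G[4,5]
R12: Y=0.001156 on G[5,2]
R13: Y=0.002500 on G[2,5]
R14: Y=0.008772 on G[3,0]
V1: row V2−V3=34, i_V1 at 2,3
solve → V1=0.000, V2=15.71, V3=-18.29, V4=-4.952, V5=12.15
aux → i_L1=-0.4952, i_V1=-2.769

-2.718 A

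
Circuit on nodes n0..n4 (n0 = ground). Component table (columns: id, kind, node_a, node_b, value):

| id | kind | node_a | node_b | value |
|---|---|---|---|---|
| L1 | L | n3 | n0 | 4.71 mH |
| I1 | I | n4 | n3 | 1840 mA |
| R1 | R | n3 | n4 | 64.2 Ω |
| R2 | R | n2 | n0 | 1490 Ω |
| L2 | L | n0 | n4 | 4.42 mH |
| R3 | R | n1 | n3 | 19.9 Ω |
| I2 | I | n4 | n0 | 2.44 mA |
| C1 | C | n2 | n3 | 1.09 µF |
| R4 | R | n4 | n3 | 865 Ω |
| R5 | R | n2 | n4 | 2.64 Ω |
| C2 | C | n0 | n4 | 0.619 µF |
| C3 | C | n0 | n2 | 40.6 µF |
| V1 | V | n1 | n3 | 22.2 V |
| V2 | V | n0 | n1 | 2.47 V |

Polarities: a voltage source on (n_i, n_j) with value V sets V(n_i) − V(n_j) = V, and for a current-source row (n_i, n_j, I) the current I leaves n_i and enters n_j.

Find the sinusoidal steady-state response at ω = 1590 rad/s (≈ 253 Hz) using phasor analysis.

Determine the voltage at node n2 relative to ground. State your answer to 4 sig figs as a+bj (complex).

Element admittances at ω=1590 rad/s:
  Y(L1) = 0.000-0.1335j S between n3,n0
  I1: injects 1.84 A into n3 (from n4)
  Y(R1) = 0.01558+0.000j S between n3,n4
  Y(R2) = 0.0006711+0.000j S between n2,n0
  Y(L2) = 0.000-0.1423j S between n0,n4
  Y(R3) = 0.05025+0.000j S between n1,n3
  I2: injects 0.00244 A into n0 (from n4)
  Y(C1) = 0.000+0.001733j S between n2,n3
  Y(R4) = 0.001156+0.000j S between n4,n3
  Y(R5) = 0.3788+0.000j S between n2,n4
  Y(C2) = 0.000+0.0009842j S between n0,n4
  Y(C3) = 0.000+0.06455j S between n0,n2
  V1: constraint V(n1)−V(n3) = 22.2
  V2: constraint V(n0)−V(n1) = 2.47
Assemble and solve the 6×6 MNA system:
  V(n1)=-2.470+0.000j  V(n2)=-13.20-23.70j  V(n3)=-24.67+0.000j  V(n4)=-9.073-25.94j
  i(V1)=-3.258+3.708j  i(V2)=-2.142+3.708j

-13.20-23.70j V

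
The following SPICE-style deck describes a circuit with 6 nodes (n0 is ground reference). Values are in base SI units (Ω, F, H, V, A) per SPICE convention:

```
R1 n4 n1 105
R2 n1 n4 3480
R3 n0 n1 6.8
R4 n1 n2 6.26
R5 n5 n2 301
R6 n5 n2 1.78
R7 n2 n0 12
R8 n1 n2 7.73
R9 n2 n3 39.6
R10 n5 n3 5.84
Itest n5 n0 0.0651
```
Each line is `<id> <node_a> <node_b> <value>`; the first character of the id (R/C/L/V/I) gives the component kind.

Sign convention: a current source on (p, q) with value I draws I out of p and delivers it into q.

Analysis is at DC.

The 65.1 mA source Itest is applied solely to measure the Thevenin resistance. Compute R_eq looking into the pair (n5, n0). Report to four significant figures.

R_eq = 7.234 Ω

MNA unknowns: 5 node voltages V₁..V_5
R1: Y=0.009524 on G[4,1]
R2: Y=0.0002874 on G[1,4]
R3: Y=0.1471 on G[0,1]
R4: Y=0.1597 on G[1,2]
R5: Y=0.003322 on G[5,2]
R6: Y=0.5618 on G[5,2]
R7: Y=0.08333 on G[2,0]
R8: Y=0.1294 on G[1,2]
R9: Y=0.02525 on G[2,3]
R10: Y=0.1712 on G[5,3]
Itest: z[5]−=0.0651, z[0]+=0.0651
solve → V1=-0.2387, V2=-0.3600, V3=-0.4567, V4=-0.2387, V5=-0.4709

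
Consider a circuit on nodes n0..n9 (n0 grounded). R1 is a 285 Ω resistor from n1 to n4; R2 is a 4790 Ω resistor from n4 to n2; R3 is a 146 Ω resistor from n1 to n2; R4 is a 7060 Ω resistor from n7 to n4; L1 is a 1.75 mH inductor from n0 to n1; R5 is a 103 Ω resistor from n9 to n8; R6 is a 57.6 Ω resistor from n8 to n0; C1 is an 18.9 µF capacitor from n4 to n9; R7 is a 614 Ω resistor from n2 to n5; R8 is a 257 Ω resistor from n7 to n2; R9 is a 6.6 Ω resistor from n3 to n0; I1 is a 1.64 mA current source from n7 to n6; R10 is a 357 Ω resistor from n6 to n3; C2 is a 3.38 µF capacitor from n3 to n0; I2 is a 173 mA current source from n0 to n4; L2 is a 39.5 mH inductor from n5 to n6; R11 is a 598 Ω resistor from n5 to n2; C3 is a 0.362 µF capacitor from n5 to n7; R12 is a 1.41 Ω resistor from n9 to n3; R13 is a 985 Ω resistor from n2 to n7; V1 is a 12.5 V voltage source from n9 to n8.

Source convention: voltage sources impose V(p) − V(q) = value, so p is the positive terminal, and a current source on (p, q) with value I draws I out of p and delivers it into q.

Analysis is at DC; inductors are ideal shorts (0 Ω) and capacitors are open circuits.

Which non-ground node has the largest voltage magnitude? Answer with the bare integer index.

4

Apply KCL at each of the 9 non-ground nodes and solve the resulting linear system.
Node n1: branches {R1, R3, L1} → V_1 = 0.000
Node n2: branches {R2, R3, R7, R8, R11, R13} → V_2 = 1.930
Node n3: branches {R9, R10, C2, R12} → V_3 = 1.268
Node n4: branches {R1, R2, R4, C1, I2} → V_4 = 45.04
Node n5: branches {R7, L2, R11, C3} → V_5 = 1.895
Node n6: branches {I1, R10, L2} → V_6 = 1.895
Node n7: branches {R4, R8, I1, C3, R13} → V_7 = 2.815
Node n8: branches {R5, R6, V1} → V_8 = -10.96
Node n9: branches {R5, C1, R12, V1} → V_9 = 1.536
Source currents: i(L1)=-0.1712, i(L2)=0.0001169, i(V1)=-0.3117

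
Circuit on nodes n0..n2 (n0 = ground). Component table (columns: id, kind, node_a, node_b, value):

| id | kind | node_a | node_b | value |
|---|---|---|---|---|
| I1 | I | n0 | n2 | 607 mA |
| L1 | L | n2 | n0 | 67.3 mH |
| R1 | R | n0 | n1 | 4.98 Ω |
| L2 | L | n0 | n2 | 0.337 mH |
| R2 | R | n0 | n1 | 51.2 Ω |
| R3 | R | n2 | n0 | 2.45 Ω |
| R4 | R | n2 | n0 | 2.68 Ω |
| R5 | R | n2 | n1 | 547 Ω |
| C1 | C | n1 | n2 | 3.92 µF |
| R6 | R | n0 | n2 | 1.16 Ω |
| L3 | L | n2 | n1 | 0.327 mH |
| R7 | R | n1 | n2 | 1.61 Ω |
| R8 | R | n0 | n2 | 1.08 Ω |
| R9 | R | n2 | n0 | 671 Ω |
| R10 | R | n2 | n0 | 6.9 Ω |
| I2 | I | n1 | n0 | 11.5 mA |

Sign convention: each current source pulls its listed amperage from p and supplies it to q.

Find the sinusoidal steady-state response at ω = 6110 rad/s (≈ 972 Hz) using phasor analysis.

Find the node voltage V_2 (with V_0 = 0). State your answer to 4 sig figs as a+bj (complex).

MNA unknowns: 2 node voltages V₁..V_2
I1: z[0]−=0.607, z[2]+=0.607
L1: Y=0.000-0.002432j on G[2,0]
R1: Y=0.2008+0.000j on G[0,1]
L2: Y=0.000-0.4857j on G[0,2]
R2: Y=0.01953+0.000j on G[0,1]
R3: Y=0.4082+0.000j on G[2,0]
R4: Y=0.3731+0.000j on G[2,0]
R5: Y=0.001828+0.000j on G[2,1]
C1: Y=0.000+0.02395j on G[1,2]
R6: Y=0.8621+0.000j on G[0,2]
L3: Y=0.000-0.5005j on G[2,1]
R7: Y=0.6211+0.000j on G[1,2]
R8: Y=0.9259+0.000j on G[0,2]
R9: Y=0.001490+0.000j on G[2,0]
R10: Y=0.1449+0.000j on G[2,0]
I2: z[1]−=0.0115, z[0]+=0.0115
solve → V1=0.1543+0.0005749j, V2=0.2003+0.03595j

0.2003+0.03595j V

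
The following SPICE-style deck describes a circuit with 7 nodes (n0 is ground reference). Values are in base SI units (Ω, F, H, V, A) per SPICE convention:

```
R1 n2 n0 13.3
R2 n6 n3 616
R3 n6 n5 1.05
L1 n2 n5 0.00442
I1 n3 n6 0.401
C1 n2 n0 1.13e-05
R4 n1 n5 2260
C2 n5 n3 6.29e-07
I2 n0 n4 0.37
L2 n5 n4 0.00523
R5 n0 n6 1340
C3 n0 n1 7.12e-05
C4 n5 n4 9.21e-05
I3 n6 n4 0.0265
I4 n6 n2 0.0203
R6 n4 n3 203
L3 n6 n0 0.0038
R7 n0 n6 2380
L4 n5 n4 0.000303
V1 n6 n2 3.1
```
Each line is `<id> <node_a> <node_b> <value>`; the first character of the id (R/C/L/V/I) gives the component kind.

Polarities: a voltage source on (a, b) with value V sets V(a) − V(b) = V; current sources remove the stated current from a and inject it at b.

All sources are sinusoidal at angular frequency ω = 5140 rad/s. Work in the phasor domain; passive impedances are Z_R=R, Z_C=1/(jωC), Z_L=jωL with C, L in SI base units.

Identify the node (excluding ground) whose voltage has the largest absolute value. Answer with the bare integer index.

Apply KCL at each of the 6 non-ground nodes and solve the resulting linear system.
Node n1: branches {R4, C3} → V_1 = 0.002103-0.009754j
Node n2: branches {R1, L1, C1, I4, V1} → V_2 = 4.898+1.627j
Node n3: branches {R2, I1, C2, R6} → V_3 = -41.31+26.65j
Node n4: branches {I2, L2, C4, I3, R6, L4} → V_4 = 7.491+2.488j
Node n5: branches {R3, L1, R4, C2, L2, C4, L4} → V_5 = 8.069+1.730j
Node n6: branches {R2, R3, I1, R5, I3, I4, L3, R7, V1} → V_6 = 7.998+1.627j
Source currents: i(V1)=0.2490+0.5464j

3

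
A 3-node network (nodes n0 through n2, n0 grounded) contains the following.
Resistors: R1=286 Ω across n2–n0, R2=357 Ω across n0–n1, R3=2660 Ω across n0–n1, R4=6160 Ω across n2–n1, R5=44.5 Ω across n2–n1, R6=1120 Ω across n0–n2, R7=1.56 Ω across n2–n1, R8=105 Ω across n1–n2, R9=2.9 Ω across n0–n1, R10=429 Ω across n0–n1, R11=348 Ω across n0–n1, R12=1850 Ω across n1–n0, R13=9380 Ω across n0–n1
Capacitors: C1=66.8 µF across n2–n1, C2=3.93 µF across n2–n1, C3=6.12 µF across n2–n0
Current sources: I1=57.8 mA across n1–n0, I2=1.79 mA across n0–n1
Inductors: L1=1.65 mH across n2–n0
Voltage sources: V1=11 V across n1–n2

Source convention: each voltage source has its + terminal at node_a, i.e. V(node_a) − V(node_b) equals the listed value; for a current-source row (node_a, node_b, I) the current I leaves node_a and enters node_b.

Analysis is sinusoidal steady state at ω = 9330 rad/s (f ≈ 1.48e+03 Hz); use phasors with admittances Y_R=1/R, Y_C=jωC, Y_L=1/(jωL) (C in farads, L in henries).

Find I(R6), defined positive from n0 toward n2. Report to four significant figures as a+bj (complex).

Apply KCL at each of the 2 non-ground nodes and solve the resulting linear system.
Node n1: branches {R2, R3, R4, R5, C1, C2, R7, R8, I1, R9, I2, R10, R11, R12, R13, V1} → V_1 = -0.01627-0.2417j
Node n2: branches {R1, R4, R5, R6, C1, C2, R7, C3, R8, L1, V1} → V_2 = -11.02-0.2417j
Source currents: i(V1)=-7.455-7.174j

0.009836+0.0002158j A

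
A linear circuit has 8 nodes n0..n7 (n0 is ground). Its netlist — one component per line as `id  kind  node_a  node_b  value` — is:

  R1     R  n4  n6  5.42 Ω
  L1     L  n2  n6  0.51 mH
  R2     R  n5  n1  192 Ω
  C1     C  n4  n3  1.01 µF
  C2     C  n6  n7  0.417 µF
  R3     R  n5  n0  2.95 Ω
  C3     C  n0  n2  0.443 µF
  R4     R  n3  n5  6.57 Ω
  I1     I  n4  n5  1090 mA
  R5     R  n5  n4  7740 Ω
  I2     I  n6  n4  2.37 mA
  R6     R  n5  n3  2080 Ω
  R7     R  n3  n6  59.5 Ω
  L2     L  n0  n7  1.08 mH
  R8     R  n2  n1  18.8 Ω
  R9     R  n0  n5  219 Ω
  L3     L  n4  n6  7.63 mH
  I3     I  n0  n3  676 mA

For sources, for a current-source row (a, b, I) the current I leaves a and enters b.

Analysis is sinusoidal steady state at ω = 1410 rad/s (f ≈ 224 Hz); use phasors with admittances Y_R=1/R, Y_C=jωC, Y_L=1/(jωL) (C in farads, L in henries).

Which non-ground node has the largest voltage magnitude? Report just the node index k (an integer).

Apply KCL at each of the 7 non-ground nodes and solve the resulting linear system.
Node n1: branches {R2, R8} → V_1 = -43.92+6.141j
Node n2: branches {L1, C3, R8} → V_2 = -48.42+6.726j
Node n3: branches {C1, R4, R6, R7, I3} → V_3 = 0.9455+0.3484j
Node n4: branches {R1, C1, I1, R5, I2, L3} → V_4 = -53.23+4.541j
Node n5: branches {R2, R3, R4, I1, R5, R6, R9} → V_5 = 1.991+0.1710j
Node n6: branches {R1, L1, C2, I2, R7, L3} → V_6 = -48.42+6.551j
Node n7: branches {C2, L2} → V_7 = 0.04339-0.005870j

4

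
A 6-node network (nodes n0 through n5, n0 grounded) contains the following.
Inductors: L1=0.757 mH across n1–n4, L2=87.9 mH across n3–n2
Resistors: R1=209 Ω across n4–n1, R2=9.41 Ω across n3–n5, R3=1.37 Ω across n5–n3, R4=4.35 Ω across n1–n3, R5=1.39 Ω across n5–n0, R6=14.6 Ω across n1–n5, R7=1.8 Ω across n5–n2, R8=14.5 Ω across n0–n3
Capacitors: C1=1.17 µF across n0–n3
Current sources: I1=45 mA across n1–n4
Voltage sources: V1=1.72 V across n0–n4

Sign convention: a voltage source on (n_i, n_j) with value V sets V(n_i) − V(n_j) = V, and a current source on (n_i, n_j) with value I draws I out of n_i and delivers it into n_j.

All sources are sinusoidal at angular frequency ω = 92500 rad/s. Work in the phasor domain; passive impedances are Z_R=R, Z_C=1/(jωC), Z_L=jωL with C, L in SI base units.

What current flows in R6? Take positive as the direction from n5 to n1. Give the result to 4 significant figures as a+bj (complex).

0.01404-0.005901j A

Apply KCL at each of the 5 non-ground nodes and solve the resulting linear system.
Node n1: branches {L1, R1, I1, R4, R6} → V_1 = -0.2621+0.1220j
Node n2: branches {L2, R7} → V_2 = -0.05711+0.03588j
Node n3: branches {R2, C1, R3, R4, L2, R8} → V_3 = -0.08947+0.05967j
Node n4: branches {L1, R1, I1, V1} → V_4 = -1.720+0.000j
Node n5: branches {R2, R3, R5, R6, R7} → V_5 = -0.05712+0.03587j
Source currents: i(V1)=-0.05372+0.02024j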